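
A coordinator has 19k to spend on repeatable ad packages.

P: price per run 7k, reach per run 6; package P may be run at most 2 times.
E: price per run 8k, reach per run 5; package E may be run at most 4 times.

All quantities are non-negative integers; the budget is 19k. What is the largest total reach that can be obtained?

This is a bounded integer knapsack.
2×P: price 14 ≤ 19, reach 2·6 = 12.
1×P and 1×E: price 15 ≤ 19, reach 1·6 + 1·5 = 11.
Best is 12.

12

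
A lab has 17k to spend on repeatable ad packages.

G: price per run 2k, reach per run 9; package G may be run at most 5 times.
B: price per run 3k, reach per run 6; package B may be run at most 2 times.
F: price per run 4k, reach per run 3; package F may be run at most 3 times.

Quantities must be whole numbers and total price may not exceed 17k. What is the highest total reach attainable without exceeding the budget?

57

G has the best ratio (9/2); taking only G gives at most 5×9 = 45 (stopped by the supply cap of 5).
Mixing does better — 5×G and 2×B: price 16 ≤ 17, reach 5·9 + 2·6 = 57.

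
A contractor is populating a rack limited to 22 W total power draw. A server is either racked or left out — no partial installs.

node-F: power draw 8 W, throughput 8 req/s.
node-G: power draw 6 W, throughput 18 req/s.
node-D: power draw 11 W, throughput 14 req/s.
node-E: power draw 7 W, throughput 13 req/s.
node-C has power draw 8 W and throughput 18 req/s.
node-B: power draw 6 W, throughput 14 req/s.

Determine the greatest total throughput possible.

50

This is an integer program with binary decision variables.
Allowing fractional choices, the relaxed optimum would be about 53.7, but servers are indivisible.
node-G + node-C + node-B: power draw 6 + 8 + 6 = 20 ≤ 22, throughput 18 + 18 + 14 = 50.
node-G + node-E + node-B: power draw 6 + 7 + 6 = 19 ≤ 22, throughput 18 + 13 + 14 = 45.
node-G + node-E + node-C: power draw 6 + 7 + 8 = 21 ≤ 22, throughput 18 + 13 + 18 = 49.
Best is node-G, node-C, and node-B with total throughput 50.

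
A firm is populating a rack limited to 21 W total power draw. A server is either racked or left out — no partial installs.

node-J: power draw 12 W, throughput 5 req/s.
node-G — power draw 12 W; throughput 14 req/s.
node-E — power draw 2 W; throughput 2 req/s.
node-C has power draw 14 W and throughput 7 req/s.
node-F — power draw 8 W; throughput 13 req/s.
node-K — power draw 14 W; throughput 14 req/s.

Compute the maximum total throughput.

27

This is a 0-1 knapsack instance.
node-J + node-F: power draw 12 + 8 = 20 ≤ 21, throughput 5 + 13 = 18.
node-G + node-F: power draw 12 + 8 = 20 ≤ 21, throughput 14 + 13 = 27.
node-G + node-E: power draw 12 + 2 = 14 ≤ 21, throughput 14 + 2 = 16.
Best is node-G and node-F with total throughput 27.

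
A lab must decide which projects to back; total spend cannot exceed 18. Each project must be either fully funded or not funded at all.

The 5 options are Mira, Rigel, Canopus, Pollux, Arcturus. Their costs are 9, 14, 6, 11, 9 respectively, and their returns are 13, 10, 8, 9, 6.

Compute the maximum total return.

Treat it as a binary knapsack problem.
Take Mira and Canopus: cost 9 + 6 = 15 ≤ 18, return 13 + 8 = 21.
No other feasible combination does better.

21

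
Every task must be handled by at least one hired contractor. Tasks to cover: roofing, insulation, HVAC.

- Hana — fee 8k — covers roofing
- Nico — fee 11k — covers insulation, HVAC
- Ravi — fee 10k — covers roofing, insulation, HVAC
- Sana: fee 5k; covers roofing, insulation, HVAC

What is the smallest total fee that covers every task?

5

Sana alone covers roofing, insulation, HVAC — every task.
Total fee: 5.
No cover costs less than 5.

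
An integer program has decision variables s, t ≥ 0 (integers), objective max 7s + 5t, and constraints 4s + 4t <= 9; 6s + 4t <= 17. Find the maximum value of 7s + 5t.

The continuous relaxation peaks at (2.25, 0) with value 15.75; rounding to a feasible lattice point costs some objective.
(s,t)=(2,0) is feasible, giving 14.
(s,t)=(1,1) is feasible, giving 12.
(s,t)=(1,0) is feasible, giving 7.
Maximum is 14 at (s,t)=(2,0).

14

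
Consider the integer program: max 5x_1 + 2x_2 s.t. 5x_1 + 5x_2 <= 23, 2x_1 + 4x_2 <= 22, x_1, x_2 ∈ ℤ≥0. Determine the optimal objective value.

(x_1,x_2)=(4,0): 5·4+5·0=20≤23, 2·4+4·0=8≤22, objective 20.
(x_1,x_2)=(3,1): 5·3+5·1=20≤23, 2·3+4·1=10≤22, objective 17.
(x_1,x_2)=(3,0): 5·3+5·0=15≤23, 2·3+4·0=6≤22, objective 15.
Maximum is 20 at (x_1,x_2)=(4,0).

20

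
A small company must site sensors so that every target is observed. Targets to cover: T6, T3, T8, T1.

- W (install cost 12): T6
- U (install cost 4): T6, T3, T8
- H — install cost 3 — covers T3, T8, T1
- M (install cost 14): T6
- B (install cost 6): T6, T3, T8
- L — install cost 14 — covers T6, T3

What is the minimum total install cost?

7

Choose U and H: together they cover T6, T3, T8, T1 — every target.
Total install cost: 4 + 3 = 7.
No cover costs less than 7.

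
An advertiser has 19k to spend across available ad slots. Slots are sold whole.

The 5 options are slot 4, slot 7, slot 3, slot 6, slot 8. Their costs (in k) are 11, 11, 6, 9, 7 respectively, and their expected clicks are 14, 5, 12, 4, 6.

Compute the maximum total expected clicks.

Allowing fractional choices, the relaxed optimum would be about 27.7, but ad slots are indivisible.
slot 4 + slot 3: cost 11 + 6 = 17 ≤ 19, expected clicks 14 + 12 = 26.
slot 3 + slot 8: cost 6 + 7 = 13 ≤ 19, expected clicks 12 + 6 = 18.
slot 4 + slot 8: cost 11 + 7 = 18 ≤ 19, expected clicks 14 + 6 = 20.
Best is slot 4 and slot 3 with total expected clicks 26.

26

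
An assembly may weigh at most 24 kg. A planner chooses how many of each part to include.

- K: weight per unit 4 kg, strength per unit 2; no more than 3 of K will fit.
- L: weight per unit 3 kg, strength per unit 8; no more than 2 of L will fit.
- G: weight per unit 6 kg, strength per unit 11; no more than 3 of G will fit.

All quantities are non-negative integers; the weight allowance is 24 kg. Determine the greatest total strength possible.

49

This is a bounded integer knapsack.
L has the best ratio (8/3); taking only L gives at most 2×8 = 16 (stopped by the supply cap of 2).
Mixing does better — 2×L and 3×G: weight 24 ≤ 24, strength 2·8 + 3·11 = 49.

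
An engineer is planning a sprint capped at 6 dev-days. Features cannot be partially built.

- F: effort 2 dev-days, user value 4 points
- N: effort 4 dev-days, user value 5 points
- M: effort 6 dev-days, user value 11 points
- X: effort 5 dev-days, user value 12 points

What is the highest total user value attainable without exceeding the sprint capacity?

Allowing fractional choices, the relaxed optimum would be about 14.0, but features are indivisible.
M: effort 6 ≤ 6, user value 11.
F + N: effort 2 + 4 = 6 ≤ 6, user value 4 + 5 = 9.
X: effort 5 ≤ 6, user value 12.
Best is X with total user value 12.

12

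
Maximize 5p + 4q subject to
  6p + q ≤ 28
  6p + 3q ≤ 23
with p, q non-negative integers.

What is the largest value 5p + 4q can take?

The continuous relaxation peaks at (0, 7.67) with value 30.67; rounding to a feasible lattice point costs some objective.
(p,q)=(0,7): 6·0+1·7=7≤28, 6·0+3·7=21≤23, objective 28.
(p,q)=(0,6): 6·0+1·6=6≤28, 6·0+3·6=18≤23, objective 24.
The best lattice point is (0,7), giving 28.

28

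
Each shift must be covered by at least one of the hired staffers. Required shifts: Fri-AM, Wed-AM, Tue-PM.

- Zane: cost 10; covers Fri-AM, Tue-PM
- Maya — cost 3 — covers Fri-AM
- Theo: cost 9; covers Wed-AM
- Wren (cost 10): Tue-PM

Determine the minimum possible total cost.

Choose Zane and Theo: together they cover Fri-AM, Wed-AM, Tue-PM — every shift.
Total cost: 10 + 9 = 19.

19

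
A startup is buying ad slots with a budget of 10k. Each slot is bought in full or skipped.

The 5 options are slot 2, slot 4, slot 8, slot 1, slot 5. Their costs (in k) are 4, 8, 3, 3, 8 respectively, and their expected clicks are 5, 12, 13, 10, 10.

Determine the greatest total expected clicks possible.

28

slot 2 + slot 8 + slot 1: cost 4 + 3 + 3 = 10 ≤ 10, expected clicks 5 + 13 + 10 = 28.
slot 8 + slot 1: cost 3 + 3 = 6 ≤ 10, expected clicks 13 + 10 = 23.
Best is slot 2, slot 8, and slot 1 with total expected clicks 28.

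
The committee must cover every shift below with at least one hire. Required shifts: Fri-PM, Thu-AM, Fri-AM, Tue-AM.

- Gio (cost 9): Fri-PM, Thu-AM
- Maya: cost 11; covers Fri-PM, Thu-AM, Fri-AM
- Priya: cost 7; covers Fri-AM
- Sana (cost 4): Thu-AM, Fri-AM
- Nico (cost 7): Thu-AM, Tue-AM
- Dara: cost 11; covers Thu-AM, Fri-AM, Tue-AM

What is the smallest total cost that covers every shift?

Choose Maya and Nico: together they cover Fri-PM, Thu-AM, Fri-AM, Tue-AM — every shift.
Total cost: 11 + 7 = 18.

18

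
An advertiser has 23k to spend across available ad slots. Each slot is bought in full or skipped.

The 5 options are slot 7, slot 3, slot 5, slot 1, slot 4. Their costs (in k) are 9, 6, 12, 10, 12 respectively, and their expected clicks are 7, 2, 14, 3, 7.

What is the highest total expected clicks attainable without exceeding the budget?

Allowing fractional choices, the relaxed optimum would be about 22.2, but ad slots are indivisible.
slot 3 + slot 5: cost 6 + 12 = 18 ≤ 23, expected clicks 2 + 14 = 16.
slot 7 + slot 5: cost 9 + 12 = 21 ≤ 23, expected clicks 7 + 14 = 21.
slot 5 + slot 1: cost 12 + 10 = 22 ≤ 23, expected clicks 14 + 3 = 17.
Best is slot 7 and slot 5 with total expected clicks 21.

21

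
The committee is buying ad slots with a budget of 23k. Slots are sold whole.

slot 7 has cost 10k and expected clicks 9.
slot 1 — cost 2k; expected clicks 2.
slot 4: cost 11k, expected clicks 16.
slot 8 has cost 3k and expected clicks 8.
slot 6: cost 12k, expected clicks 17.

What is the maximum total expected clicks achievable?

33

This is an integer program with binary decision variables.
Take slot 4 and slot 6: cost 11 + 12 = 23 ≤ 23, expected clicks 16 + 17 = 33.
No other feasible combination does better.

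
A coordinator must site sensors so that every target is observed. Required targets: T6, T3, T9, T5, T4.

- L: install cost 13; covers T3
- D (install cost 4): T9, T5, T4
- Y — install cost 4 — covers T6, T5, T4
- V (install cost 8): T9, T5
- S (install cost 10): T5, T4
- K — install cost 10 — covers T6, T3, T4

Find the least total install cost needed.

Choose D and K: together they cover T6, T3, T9, T5, T4 — every target.
Total install cost: 4 + 10 = 14.

14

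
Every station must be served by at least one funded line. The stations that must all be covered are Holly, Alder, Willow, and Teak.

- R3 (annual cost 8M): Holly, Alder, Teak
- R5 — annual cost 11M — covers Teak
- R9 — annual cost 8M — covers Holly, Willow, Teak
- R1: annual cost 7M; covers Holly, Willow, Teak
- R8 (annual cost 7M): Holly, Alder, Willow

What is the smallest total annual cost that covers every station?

This is an integer covering problem.
Choose R1 and R8: together they cover Holly, Alder, Willow, Teak — every station.
Total annual cost: 7 + 7 = 14.

14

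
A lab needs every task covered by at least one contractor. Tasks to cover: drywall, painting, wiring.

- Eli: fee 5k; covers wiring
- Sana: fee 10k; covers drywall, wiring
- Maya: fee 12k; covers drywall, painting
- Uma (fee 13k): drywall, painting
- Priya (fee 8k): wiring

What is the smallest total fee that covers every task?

17

Choose Eli and Maya: together they cover drywall, painting, wiring — every task.
Total fee: 5 + 12 = 17.
No cover costs less than 17.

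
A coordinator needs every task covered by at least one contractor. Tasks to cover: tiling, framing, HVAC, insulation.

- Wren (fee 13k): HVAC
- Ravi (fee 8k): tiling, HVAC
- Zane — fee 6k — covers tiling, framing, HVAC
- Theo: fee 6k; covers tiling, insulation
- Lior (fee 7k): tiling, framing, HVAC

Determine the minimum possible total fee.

Choose Zane and Theo: together they cover tiling, framing, HVAC, insulation — every task.
Total fee: 6 + 6 = 12.
No cover costs less than 12.

12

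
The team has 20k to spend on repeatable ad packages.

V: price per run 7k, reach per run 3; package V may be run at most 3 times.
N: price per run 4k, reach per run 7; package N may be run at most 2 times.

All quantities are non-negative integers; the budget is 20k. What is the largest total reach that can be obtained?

2×N: price 8 ≤ 20, reach 2·7 = 14.
1×V and 2×N: price 15 ≤ 20, reach 1·3 + 2·7 = 17.
Best is 17.

17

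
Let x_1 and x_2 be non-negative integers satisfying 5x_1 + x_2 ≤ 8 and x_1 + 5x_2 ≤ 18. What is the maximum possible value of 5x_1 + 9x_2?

32

(x_1,x_2)=(1,3): 5·1+1·3=8≤8, 1·1+5·3=16≤18, objective 32.
(x_1,x_2)=(0,3): 5·0+1·3=3≤8, 1·0+5·3=15≤18, objective 27.
(x_1,x_2)=(1,2): 5·1+1·2=7≤8, 1·1+5·2=11≤18, objective 23.
No feasible integer point exceeds 32.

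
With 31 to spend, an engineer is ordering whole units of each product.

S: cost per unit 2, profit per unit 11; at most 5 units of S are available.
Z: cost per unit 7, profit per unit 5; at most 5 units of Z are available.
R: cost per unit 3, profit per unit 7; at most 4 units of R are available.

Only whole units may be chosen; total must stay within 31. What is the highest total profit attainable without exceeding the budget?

88

Take 5×S, 1×Z, and 4×R: cost 29 ≤ 31, profit 5·11 + 1·5 + 4·7 = 88.
S has the best ratio (11/2) and is taken to its limit of 5; remaining capacity is filled optimally with the others.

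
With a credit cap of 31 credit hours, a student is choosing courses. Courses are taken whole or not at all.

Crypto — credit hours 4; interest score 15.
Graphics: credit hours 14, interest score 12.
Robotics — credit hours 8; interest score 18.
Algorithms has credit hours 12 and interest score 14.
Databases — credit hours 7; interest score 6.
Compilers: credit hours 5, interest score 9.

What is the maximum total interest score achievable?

56

Allowing fractional choices, the relaxed optimum would be about 57.7, but courses are indivisible.
Crypto + Robotics + Algorithms + Compilers: credit hours 4 + 8 + 12 + 5 = 29 ≤ 31, interest score 15 + 18 + 14 + 9 = 56.
Crypto + Robotics + Algorithms + Databases: credit hours 4 + 8 + 12 + 7 = 31 ≤ 31, interest score 15 + 18 + 14 + 6 = 53.
Crypto + Graphics + Robotics + Compilers: credit hours 4 + 14 + 8 + 5 = 31 ≤ 31, interest score 15 + 12 + 18 + 9 = 54.
Best is Crypto, Robotics, Algorithms, and Compilers with total interest score 56.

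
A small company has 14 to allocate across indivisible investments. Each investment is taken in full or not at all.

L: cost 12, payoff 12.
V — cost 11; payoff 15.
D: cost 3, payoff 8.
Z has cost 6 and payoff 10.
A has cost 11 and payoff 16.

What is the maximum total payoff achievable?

This is a 0-1 knapsack instance.
D + A: cost 3 + 11 = 14 ≤ 14, payoff 8 + 16 = 24.
V + D: cost 11 + 3 = 14 ≤ 14, payoff 15 + 8 = 23.
Best is D and A with total payoff 24.

24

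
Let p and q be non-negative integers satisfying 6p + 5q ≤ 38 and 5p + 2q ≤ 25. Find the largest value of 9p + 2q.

45

(p,q)=(5,0): 6·5+5·0=30≤38, 5·5+2·0=25≤25, objective 45.
(p,q)=(4,1): 6·4+5·1=29≤38, 5·4+2·1=22≤25, objective 38.
(p,q)=(4,0): 6·4+5·0=24≤38, 5·4+2·0=20≤25, objective 36.
Maximum is 45 at (p,q)=(5,0).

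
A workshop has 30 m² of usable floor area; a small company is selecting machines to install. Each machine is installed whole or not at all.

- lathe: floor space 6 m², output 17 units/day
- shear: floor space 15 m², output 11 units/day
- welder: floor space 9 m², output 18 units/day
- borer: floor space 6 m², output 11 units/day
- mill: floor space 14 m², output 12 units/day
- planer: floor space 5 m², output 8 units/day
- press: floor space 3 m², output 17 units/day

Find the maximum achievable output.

Allowing fractional choices, the relaxed optimum would be about 71.9, but machines are indivisible.
lathe + welder + planer + press: floor space 6 + 9 + 5 + 3 = 23 ≤ 30, output 17 + 18 + 8 + 17 = 60.
lathe + welder + borer + press: floor space 6 + 9 + 6 + 3 = 24 ≤ 30, output 17 + 18 + 11 + 17 = 63.
lathe + welder + borer + planer + press: floor space 6 + 9 + 6 + 5 + 3 = 29 ≤ 30, output 17 + 18 + 11 + 8 + 17 = 71.
Best is lathe, welder, borer, planer, and press with total output 71.

71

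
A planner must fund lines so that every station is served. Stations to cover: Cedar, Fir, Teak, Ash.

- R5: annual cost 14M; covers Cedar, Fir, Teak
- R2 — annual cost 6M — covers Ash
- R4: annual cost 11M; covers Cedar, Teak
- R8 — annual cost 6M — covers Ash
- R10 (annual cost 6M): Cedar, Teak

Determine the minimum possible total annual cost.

20

The greedy cost-per-new-station heuristic would pick R10, R2, and R5 for 26, but a cheaper cover exists.
Choose R5 and R2: together they cover Cedar, Fir, Teak, Ash — every station.
Total annual cost: 14 + 6 = 20.
No cover costs less than 20.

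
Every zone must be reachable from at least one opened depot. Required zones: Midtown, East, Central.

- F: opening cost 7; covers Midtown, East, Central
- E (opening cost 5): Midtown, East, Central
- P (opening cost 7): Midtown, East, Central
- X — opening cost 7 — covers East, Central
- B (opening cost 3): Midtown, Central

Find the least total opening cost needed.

This is a weighted set-cover instance.
E alone covers Midtown, East, Central — every zone.
Total opening cost: 5.

5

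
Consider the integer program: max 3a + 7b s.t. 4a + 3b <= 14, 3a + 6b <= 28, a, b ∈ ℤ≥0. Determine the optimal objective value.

28

(a,b)=(0,4): 4·0+3·4=12≤14, 3·0+6·4=24≤28, objective 28.
(a,b)=(1,3): 4·1+3·3=13≤14, 3·1+6·3=21≤28, objective 24.
(a,b)=(0,3): 4·0+3·3=9≤14, 3·0+6·3=18≤28, objective 21.
The best lattice point is (0,4), giving 28.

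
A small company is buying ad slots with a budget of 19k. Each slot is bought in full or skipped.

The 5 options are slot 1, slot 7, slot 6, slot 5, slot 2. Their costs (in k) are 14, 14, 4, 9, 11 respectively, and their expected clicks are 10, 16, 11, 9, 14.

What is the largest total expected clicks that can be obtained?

27

Take slot 7 and slot 6: cost 14 + 4 = 18 ≤ 19, expected clicks 16 + 11 = 27.
No other feasible combination does better.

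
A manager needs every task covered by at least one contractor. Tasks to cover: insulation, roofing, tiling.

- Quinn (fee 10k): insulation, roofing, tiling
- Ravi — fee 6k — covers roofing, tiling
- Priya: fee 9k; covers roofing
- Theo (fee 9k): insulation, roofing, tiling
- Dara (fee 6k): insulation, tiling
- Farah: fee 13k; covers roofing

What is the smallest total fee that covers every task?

Theo alone covers insulation, roofing, tiling — every task.
Total fee: 9.

9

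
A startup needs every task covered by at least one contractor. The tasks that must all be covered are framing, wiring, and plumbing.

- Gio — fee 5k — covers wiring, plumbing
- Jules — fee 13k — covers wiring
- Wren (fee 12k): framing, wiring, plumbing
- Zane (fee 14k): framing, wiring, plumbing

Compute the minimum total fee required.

12

The greedy cost-per-new-task heuristic would pick Gio and Wren for 17, but a cheaper cover exists.
Wren alone covers framing, wiring, plumbing — every task.
Total fee: 12.
No cover costs less than 12.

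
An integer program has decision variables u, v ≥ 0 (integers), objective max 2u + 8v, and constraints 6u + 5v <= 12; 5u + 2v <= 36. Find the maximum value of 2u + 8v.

The continuous relaxation peaks at (0, 2.4) with value 19.20; rounding to a feasible lattice point costs some objective.
(u,v)=(0,2): 6·0+5·2=10≤12, 5·0+2·2=4≤36, objective 16.
(u,v)=(1,1): 6·1+5·1=11≤12, 5·1+2·1=7≤36, objective 10.
(u,v)=(0,1): 6·0+5·1=5≤12, 5·0+2·1=2≤36, objective 8.
The best lattice point is (0,2), giving 16.

16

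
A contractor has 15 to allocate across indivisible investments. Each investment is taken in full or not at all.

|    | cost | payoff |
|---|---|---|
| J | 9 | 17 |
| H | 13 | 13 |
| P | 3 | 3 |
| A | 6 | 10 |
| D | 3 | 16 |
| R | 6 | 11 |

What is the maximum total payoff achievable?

37

Allowing fractional choices, the relaxed optimum would be about 38.5, but investments are indivisible.
J + P + D: cost 9 + 3 + 3 = 15 ≤ 15, payoff 17 + 3 + 16 = 36.
A + D + R: cost 6 + 3 + 6 = 15 ≤ 15, payoff 10 + 16 + 11 = 37.
J + D: cost 9 + 3 = 12 ≤ 15, payoff 17 + 16 = 33.
Best is A, D, and R with total payoff 37.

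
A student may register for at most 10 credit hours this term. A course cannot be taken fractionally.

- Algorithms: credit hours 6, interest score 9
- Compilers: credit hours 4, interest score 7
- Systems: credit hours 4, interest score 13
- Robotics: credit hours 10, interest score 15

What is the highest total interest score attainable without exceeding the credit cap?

This is a 0-1 knapsack instance.
Algorithms + Compilers: credit hours 6 + 4 = 10 ≤ 10, interest score 9 + 7 = 16.
Compilers + Systems: credit hours 4 + 4 = 8 ≤ 10, interest score 7 + 13 = 20.
Algorithms + Systems: credit hours 6 + 4 = 10 ≤ 10, interest score 9 + 13 = 22.
Best is Algorithms and Systems with total interest score 22.

22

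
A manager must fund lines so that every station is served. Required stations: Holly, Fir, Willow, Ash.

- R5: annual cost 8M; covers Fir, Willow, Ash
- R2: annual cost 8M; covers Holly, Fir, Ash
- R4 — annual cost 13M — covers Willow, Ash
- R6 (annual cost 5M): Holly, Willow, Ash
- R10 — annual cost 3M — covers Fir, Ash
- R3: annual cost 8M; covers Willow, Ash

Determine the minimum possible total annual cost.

8

Choose R6 and R10: together they cover Holly, Fir, Willow, Ash — every station.
Total annual cost: 5 + 3 = 8.
No cover costs less than 8.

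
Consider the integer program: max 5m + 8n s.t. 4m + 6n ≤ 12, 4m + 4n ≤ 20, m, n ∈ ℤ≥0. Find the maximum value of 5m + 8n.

(m,n)=(0,2) is feasible, giving 16.
(m,n)=(1,1) is feasible, giving 13.
(m,n)=(0,1) is feasible, giving 8.
No feasible integer point exceeds 16.

16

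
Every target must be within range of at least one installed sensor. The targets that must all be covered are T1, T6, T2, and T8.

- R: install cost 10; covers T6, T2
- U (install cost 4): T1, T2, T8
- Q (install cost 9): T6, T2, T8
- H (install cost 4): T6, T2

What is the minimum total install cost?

Choose U and H: together they cover T1, T6, T2, T8 — every target.
Total install cost: 4 + 4 = 8.
No cover costs less than 8.

8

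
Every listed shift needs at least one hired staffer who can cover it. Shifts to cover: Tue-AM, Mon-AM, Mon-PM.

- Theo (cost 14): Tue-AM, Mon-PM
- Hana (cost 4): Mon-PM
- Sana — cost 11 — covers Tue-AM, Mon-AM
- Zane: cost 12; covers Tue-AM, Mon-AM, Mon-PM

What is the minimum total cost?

12

The greedy cost-per-new-shift heuristic would pick Hana and Sana for 15, but a cheaper cover exists.
Zane alone covers Tue-AM, Mon-AM, Mon-PM — every shift.
Total cost: 12.
No cover costs less than 12.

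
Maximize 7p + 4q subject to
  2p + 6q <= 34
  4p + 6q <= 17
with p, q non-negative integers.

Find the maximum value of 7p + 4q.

28

(p,q)=(4,0): 2·4+6·0=8≤34, 4·4+6·0=16≤17, objective 28.
(p,q)=(3,0): 2·3+6·0=6≤34, 4·3+6·0=12≤17, objective 21.
Maximum is 28 at (p,q)=(4,0).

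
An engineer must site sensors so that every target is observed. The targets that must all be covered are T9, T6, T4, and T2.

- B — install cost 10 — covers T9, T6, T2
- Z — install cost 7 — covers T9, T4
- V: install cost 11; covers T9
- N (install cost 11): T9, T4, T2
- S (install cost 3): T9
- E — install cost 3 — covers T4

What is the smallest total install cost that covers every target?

13

Choose B and E: together they cover T9, T6, T4, T2 — every target.
Total install cost: 10 + 3 = 13.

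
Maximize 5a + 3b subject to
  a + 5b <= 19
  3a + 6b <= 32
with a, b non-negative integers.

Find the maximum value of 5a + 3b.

50

The continuous relaxation peaks at (10.7, 0) with value 53.33; rounding to a feasible lattice point costs some objective.
(a,b)=(10,0): 1·10+5·0=10≤19, 3·10+6·0=30≤32, objective 50.
(a,b)=(9,0): 1·9+5·0=9≤19, 3·9+6·0=27≤32, objective 45.
The best lattice point is (10,0), giving 50.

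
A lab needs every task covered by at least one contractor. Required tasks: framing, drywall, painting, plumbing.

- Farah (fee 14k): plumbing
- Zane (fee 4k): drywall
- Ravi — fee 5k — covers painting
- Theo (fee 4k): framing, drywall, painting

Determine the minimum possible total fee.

18

This is an integer covering problem.
Choose Farah and Theo: together they cover framing, drywall, painting, plumbing — every task.
Total fee: 14 + 4 = 18.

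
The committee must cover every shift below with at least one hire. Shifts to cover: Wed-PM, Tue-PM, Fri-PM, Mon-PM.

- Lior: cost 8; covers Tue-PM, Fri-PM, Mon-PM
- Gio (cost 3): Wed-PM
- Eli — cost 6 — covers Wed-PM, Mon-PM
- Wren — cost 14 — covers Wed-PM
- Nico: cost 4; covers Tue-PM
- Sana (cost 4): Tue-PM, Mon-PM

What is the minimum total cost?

The greedy cost-per-new-shift heuristic would pick Sana, Gio, and Lior for 15, but a cheaper cover exists.
Choose Lior and Gio: together they cover Wed-PM, Tue-PM, Fri-PM, Mon-PM — every shift.
Total cost: 8 + 3 = 11.
No cover costs less than 11.

11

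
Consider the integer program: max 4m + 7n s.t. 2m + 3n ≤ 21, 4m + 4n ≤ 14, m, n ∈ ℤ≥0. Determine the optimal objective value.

21

(m,n)=(0,3): 2·0+3·3=9≤21, 4·0+4·3=12≤14, objective 21.
(m,n)=(1,2): 2·1+3·2=8≤21, 4·1+4·2=12≤14, objective 18.
(m,n)=(0,2): 2·0+3·2=6≤21, 4·0+4·2=8≤14, objective 14.
The best lattice point is (0,3), giving 21.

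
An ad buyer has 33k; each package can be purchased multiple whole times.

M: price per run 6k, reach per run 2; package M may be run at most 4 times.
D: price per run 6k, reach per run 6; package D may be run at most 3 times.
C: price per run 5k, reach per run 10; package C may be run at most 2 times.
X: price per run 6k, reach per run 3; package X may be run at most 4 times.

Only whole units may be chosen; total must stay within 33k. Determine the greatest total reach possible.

Take 3×D and 2×C: price 28 ≤ 33, reach 3·6 + 2·10 = 38.
C has the best ratio (10/5) and is taken to its limit of 2; remaining capacity is filled optimally with the others.

38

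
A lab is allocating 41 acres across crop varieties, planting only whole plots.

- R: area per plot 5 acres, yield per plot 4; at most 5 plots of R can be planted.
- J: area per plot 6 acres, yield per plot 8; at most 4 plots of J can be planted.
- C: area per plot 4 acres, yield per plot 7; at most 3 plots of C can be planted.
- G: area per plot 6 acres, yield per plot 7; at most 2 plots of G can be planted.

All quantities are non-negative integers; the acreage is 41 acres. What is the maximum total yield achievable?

57

This is a bounded integer knapsack.
Take 1×R, 4×J, and 3×C: area 41 ≤ 41, yield 1·4 + 4·8 + 3·7 = 57.
C has the best ratio (7/4) and is taken to its limit of 3; remaining capacity is filled optimally with the others.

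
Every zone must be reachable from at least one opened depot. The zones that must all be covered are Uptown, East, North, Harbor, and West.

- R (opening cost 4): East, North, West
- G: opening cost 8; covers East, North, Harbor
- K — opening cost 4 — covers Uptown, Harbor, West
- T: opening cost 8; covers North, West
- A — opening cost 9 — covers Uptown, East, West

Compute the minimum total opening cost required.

Choose R and K: together they cover Uptown, East, North, Harbor, West — every zone.
Total opening cost: 4 + 4 = 8.

8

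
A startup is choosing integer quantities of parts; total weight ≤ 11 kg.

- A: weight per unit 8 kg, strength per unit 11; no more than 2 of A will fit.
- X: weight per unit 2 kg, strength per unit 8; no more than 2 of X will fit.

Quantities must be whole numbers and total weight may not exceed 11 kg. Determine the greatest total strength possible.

This is a bounded integer knapsack.
1×A and 1×X: weight 10 ≤ 11, strength 1·11 + 1·8 = 19.
2×X: weight 4 ≤ 11, strength 2·8 = 16.
Best is 19.

19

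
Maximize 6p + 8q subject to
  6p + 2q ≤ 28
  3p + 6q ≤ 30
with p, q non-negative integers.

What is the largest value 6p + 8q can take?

44

(p,q)=(2,4) is feasible, giving 44.
(p,q)=(3,3) is feasible, giving 42.
The best lattice point is (2,4), giving 44.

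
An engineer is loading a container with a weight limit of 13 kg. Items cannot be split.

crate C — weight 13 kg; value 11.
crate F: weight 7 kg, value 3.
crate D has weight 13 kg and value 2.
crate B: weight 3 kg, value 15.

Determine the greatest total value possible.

Allowing fractional choices, the relaxed optimum would be about 23.5, but items are indivisible.
crate B: weight 3 ≤ 13, value 15.
crate F + crate B: weight 7 + 3 = 10 ≤ 13, value 3 + 15 = 18.
Best is crate F and crate B with total value 18.

18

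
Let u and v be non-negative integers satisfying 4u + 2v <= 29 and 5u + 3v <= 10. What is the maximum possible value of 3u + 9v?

27

The continuous relaxation peaks at (0, 3.33) with value 30.00; rounding to a feasible lattice point costs some objective.
(u,v)=(0,3) is feasible, giving 27.
(u,v)=(0,2) is feasible, giving 18.
The best lattice point is (0,3), giving 27.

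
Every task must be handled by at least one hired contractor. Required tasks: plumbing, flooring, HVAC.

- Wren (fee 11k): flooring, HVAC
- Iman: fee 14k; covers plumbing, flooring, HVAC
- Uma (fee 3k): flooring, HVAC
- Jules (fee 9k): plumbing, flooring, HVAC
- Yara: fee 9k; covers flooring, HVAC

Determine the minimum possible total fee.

The greedy cost-per-new-task heuristic would pick Uma and Jules for 12, but a cheaper cover exists.
Jules alone covers plumbing, flooring, HVAC — every task.
Total fee: 9.
No cover costs less than 9.

9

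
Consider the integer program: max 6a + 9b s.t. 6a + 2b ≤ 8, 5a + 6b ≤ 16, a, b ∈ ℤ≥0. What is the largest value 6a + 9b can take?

18

The continuous relaxation peaks at (0, 2.67) with value 24.00; rounding to a feasible lattice point costs some objective.
(a,b)=(0,2): 6·0+2·2=4≤8, 5·0+6·2=12≤16, objective 18.
(a,b)=(1,1): 6·1+2·1=8≤8, 5·1+6·1=11≤16, objective 15.
(a,b)=(0,1): 6·0+2·1=2≤8, 5·0+6·1=6≤16, objective 9.
No feasible integer point exceeds 18.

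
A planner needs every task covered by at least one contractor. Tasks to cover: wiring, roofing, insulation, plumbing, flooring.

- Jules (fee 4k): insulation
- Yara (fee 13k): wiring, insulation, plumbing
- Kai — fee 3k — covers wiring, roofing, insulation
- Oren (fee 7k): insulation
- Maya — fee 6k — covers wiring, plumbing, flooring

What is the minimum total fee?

Choose Kai and Maya: together they cover wiring, roofing, insulation, plumbing, flooring — every task.
Total fee: 3 + 6 = 9.
No cover costs less than 9.

9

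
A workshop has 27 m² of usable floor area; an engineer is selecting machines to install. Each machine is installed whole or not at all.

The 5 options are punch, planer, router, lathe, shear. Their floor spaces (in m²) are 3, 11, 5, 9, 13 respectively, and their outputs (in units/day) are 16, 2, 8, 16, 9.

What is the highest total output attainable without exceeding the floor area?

41

Allowing fractional choices, the relaxed optimum would be about 46.9, but machines are indivisible.
punch + planer + lathe: floor space 3 + 11 + 9 = 23 ≤ 27, output 16 + 2 + 16 = 34.
punch + router + lathe: floor space 3 + 5 + 9 = 17 ≤ 27, output 16 + 8 + 16 = 40.
punch + lathe + shear: floor space 3 + 9 + 13 = 25 ≤ 27, output 16 + 16 + 9 = 41.
Best is punch, lathe, and shear with total output 41.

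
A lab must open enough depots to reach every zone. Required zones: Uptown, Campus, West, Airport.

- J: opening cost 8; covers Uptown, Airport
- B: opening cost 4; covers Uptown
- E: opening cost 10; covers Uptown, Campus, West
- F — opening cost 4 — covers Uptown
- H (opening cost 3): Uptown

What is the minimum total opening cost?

The greedy cost-per-new-zone heuristic would pick H, E, and J for 21, but a cheaper cover exists.
Choose J and E: together they cover Uptown, Campus, West, Airport — every zone.
Total opening cost: 8 + 10 = 18.
No cover costs less than 18.

18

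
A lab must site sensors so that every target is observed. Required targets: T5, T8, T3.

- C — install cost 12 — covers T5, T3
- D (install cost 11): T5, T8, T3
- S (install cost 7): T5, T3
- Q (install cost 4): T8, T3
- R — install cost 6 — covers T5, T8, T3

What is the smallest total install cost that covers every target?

R alone covers T5, T8, T3 — every target.
Total install cost: 6.

6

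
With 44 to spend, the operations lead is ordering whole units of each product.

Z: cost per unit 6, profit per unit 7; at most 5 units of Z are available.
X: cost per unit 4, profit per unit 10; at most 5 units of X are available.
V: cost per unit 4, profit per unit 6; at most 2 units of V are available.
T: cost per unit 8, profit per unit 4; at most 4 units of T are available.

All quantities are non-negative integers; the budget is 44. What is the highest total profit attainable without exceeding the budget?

X has the best ratio (10/4); taking only X gives at most 5×10 = 50 (stopped by the supply cap of 5).
Mixing does better — 4×Z and 5×X: cost 44 ≤ 44, profit 4·7 + 5·10 = 78.

78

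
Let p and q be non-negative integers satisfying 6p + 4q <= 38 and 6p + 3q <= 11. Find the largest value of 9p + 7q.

Relaxing integrality, the LP optimum is 25.67 at (p,q) = (0, 3.67), which is not an integer point.
(p,q)=(0,3): 6·0+4·3=12≤38, 6·0+3·3=9≤11, objective 21.
(p,q)=(0,2): 6·0+4·2=8≤38, 6·0+3·2=6≤11, objective 14.
The best lattice point is (0,3), giving 21.

21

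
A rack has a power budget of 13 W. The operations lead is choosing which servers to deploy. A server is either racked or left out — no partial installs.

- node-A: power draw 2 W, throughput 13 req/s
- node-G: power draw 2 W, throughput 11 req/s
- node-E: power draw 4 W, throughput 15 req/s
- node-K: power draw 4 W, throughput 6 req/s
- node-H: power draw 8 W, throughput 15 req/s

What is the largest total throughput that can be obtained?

45

Allowing fractional choices, the relaxed optimum would be about 48.4, but servers are indivisible.
node-A + node-G + node-H: power draw 2 + 2 + 8 = 12 ≤ 13, throughput 13 + 11 + 15 = 39.
node-A + node-G + node-E: power draw 2 + 2 + 4 = 8 ≤ 13, throughput 13 + 11 + 15 = 39.
node-A + node-G + node-E + node-K: power draw 2 + 2 + 4 + 4 = 12 ≤ 13, throughput 13 + 11 + 15 + 6 = 45.
Best is node-A, node-G, node-E, and node-K with total throughput 45.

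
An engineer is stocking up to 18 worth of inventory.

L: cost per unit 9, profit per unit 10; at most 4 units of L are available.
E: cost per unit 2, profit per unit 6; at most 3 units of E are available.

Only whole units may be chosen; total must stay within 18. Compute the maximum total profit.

28

1×L and 2×E: cost 13 ≤ 18, profit 1·10 + 2·6 = 22.
1×L and 3×E: cost 15 ≤ 18, profit 1·10 + 3·6 = 28.
Best is 28.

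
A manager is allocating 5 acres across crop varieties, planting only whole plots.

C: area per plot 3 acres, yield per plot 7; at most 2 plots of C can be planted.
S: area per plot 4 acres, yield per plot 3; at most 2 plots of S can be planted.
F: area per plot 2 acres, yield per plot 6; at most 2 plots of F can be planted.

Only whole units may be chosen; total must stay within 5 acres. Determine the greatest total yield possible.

F has the best ratio (6/2); taking only F gives at most 2×6 = 12 (stopped by the area limit).
Mixing does better — 1×C and 1×F: area 5 ≤ 5, yield 1·7 + 1·6 = 13.

13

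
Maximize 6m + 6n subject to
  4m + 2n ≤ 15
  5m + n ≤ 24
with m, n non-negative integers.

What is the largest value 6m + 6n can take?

Relaxing integrality, the LP optimum is 45.00 at (m,n) = (0, 7.5), which is not an integer point.
(m,n)=(0,7): 4·0+2·7=14≤15, 5·0+1·7=7≤24, objective 42.
(m,n)=(0,6): 4·0+2·6=12≤15, 5·0+1·6=6≤24, objective 36.
Maximum is 42 at (m,n)=(0,7).

42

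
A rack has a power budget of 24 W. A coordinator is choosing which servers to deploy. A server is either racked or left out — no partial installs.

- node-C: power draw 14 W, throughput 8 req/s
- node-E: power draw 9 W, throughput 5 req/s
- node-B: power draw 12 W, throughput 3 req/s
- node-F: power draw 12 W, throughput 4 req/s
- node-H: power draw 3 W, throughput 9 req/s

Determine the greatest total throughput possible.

18

Take node-E, node-F, and node-H: power draw 9 + 12 + 3 = 24 ≤ 24, throughput 5 + 4 + 9 = 18.
No other feasible combination does better.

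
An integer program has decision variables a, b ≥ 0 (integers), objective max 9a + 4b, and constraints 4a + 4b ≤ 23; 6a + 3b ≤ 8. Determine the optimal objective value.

9

Relaxing integrality, the LP optimum is 12.00 at (a,b) = (1.33, 0), which is not an integer point.
(a,b)=(1,0): 4·1+4·0=4≤23, 6·1+3·0=6≤8, objective 9.
(a,b)=(0,1): 4·0+4·1=4≤23, 6·0+3·1=3≤8, objective 4.
(a,b)=(0,0): 4·0+4·0=0≤23, 6·0+3·0=0≤8, objective 0.
The best lattice point is (1,0), giving 9.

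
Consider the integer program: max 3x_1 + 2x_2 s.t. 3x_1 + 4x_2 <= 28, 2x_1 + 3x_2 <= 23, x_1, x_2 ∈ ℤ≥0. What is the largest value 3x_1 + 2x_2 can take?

Relaxing integrality, the LP optimum is 28.00 at (x_1,x_2) = (9.33, 0), which is not an integer point.
(x_1,x_2)=(9,0) is feasible, giving 27.
(x_1,x_2)=(8,1) is feasible, giving 26.
(x_1,x_2)=(8,0) is feasible, giving 24.
The best lattice point is (9,0), giving 27.

27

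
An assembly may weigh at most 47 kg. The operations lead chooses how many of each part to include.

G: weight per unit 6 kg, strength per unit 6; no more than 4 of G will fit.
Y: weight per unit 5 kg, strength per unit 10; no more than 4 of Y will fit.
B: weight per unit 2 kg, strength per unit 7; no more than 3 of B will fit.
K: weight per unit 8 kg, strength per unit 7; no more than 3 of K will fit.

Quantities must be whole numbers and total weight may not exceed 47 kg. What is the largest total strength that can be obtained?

B has the best ratio (7/2); taking only B gives at most 3×7 = 21 (stopped by the supply cap of 3).
Mixing does better — 2×G, 4×Y, 3×B, and 1×K: weight 46 ≤ 47, strength 2·6 + 4·10 + 3·7 + 1·7 = 80.

80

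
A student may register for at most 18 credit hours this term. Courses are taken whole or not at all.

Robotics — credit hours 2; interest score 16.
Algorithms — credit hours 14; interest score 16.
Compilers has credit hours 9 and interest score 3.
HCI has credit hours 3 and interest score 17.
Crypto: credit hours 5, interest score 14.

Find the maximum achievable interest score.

47

This is an integer program with binary decision variables.
Take Robotics, HCI, and Crypto: credit hours 2 + 3 + 5 = 10 ≤ 18, interest score 16 + 17 + 14 = 47.
No other feasible combination does better.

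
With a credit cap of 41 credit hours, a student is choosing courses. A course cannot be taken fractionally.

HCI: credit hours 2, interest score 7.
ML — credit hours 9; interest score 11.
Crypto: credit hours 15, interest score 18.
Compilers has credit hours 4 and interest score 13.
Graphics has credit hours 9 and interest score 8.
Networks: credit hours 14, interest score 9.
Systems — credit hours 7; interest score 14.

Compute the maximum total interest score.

Take HCI, ML, Crypto, Compilers, and Systems: credit hours 2 + 9 + 15 + 4 + 7 = 37 ≤ 41, interest score 7 + 11 + 18 + 13 + 14 = 63.
No other feasible combination does better.

63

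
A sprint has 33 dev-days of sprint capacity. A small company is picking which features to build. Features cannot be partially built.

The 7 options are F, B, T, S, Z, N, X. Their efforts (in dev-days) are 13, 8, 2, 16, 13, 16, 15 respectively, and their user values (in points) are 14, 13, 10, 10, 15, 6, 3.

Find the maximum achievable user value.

39

F + T + Z: effort 13 + 2 + 13 = 28 ≤ 33, user value 14 + 10 + 15 = 39.
F + B + T: effort 13 + 8 + 2 = 23 ≤ 33, user value 14 + 13 + 10 = 37.
B + T + Z: effort 8 + 2 + 13 = 23 ≤ 33, user value 13 + 10 + 15 = 38.
Best is F, T, and Z with total user value 39.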